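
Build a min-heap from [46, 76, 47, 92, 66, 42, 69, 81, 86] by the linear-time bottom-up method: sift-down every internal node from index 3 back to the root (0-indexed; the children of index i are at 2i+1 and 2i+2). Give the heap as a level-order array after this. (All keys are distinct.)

[42, 66, 46, 81, 76, 47, 69, 92, 86]

sift down from index 3:
  92 vs smaller child 81 at index 7, swap → [46, 76, 47, 81, 66, 42, 69, 92, 86]
sift down from index 2:
  47 vs smaller child 42 at index 5, swap → [46, 76, 42, 81, 66, 47, 69, 92, 86]
sift down from index 1:
  76 vs smaller child 66 at index 4, swap → [46, 66, 42, 81, 76, 47, 69, 92, 86]
sift down from index 0:
  46 vs smaller child 42 at index 2, swap → [42, 66, 46, 81, 76, 47, 69, 92, 86]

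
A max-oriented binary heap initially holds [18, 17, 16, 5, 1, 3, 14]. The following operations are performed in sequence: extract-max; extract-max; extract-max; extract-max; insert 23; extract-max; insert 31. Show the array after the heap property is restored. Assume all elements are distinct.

[31, 5, 3, 1]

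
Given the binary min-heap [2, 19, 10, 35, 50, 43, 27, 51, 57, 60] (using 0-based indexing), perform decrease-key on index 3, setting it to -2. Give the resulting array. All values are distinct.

[-2, 2, 10, 19, 50, 43, 27, 51, 57, 60]

set index 3 from 35 to -2 → [2, 19, 10, -2, 50, 43, 27, 51, 57, 60]
-2 < parent 19 at index 1, swap → [2, -2, 10, 19, 50, 43, 27, 51, 57, 60]
-2 < parent 2 at index 0, swap → [-2, 2, 10, 19, 50, 43, 27, 51, 57, 60]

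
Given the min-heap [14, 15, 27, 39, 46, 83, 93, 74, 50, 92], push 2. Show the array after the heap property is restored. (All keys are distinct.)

[2, 14, 27, 39, 15, 83, 93, 74, 50, 92, 46]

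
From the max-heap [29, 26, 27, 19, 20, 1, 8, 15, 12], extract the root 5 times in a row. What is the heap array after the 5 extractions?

[15, 8, 12, 1]

extract-max #1 returns 29:
  remove root 29; move last element 12 to root → [12, 26, 27, 19, 20, 1, 8, 15]
  12 vs larger child 27 at index 2, swap → [27, 26, 12, 19, 20, 1, 8, 15]
extract-max #2 returns 27:
  remove root 27; move last element 15 to root → [15, 26, 12, 19, 20, 1, 8]
  15 vs larger child 26 at index 1, swap → [26, 15, 12, 19, 20, 1, 8]
  15 vs larger child 20 at index 4, swap → [26, 20, 12, 19, 15, 1, 8]
extract-max #3 returns 26:
  remove root 26; move last element 8 to root → [8, 20, 12, 19, 15, 1]
  8 vs larger child 20 at index 1, swap → [20, 8, 12, 19, 15, 1]
  8 vs larger child 19 at index 3, swap → [20, 19, 12, 8, 15, 1]
extract-max #4 returns 20:
  remove root 20; move last element 1 to root → [1, 19, 12, 8, 15]
  1 vs larger child 19 at index 1, swap → [19, 1, 12, 8, 15]
  1 vs larger child 15 at index 4, swap → [19, 15, 12, 8, 1]
extract-max #5 returns 19:
  remove root 19; move last element 1 to root → [1, 15, 12, 8]
  1 vs larger child 15 at index 1, swap → [15, 1, 12, 8]
  1 vs only child 8 at index 3, swap → [15, 8, 12, 1]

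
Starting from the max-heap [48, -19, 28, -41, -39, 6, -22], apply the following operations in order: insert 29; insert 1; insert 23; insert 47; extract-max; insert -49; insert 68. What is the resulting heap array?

[68, 29, 47, 1, 23, 28, -22, -41, -19, -39, -49, 6]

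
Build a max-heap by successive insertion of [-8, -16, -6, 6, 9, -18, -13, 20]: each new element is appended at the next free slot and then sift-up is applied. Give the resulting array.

[20, 9, -8, 6, -6, -18, -13, -16]

Insert -8:
  append -8 at index 0 → [-8] (no swap needed)
Insert -16:
  append -16 at index 1 → [-8, -16] (no swap needed)
Insert -6:
  append -6 at index 2 → [-8, -16, -6]
  -6 > parent -8 at index 0, swap → [-6, -16, -8]
Insert 6:
  append 6 at index 3 → [-6, -16, -8, 6]
  6 > parent -16 at index 1, swap → [-6, 6, -8, -16]
  6 > parent -6 at index 0, swap → [6, -6, -8, -16]
Insert 9:
  append 9 at index 4 → [6, -6, -8, -16, 9]
  9 > parent -6 at index 1, swap → [6, 9, -8, -16, -6]
  9 > parent 6 at index 0, swap → [9, 6, -8, -16, -6]
Insert -18:
  append -18 at index 5 → [9, 6, -8, -16, -6, -18] (no swap needed)
Insert -13:
  append -13 at index 6 → [9, 6, -8, -16, -6, -18, -13] (no swap needed)
Insert 20:
  append 20 at index 7 → [9, 6, -8, -16, -6, -18, -13, 20]
  20 > parent -16 at index 3, swap → [9, 6, -8, 20, -6, -18, -13, -16]
  20 > parent 6 at index 1, swap → [9, 20, -8, 6, -6, -18, -13, -16]
  20 > parent 9 at index 0, swap → [20, 9, -8, 6, -6, -18, -13, -16]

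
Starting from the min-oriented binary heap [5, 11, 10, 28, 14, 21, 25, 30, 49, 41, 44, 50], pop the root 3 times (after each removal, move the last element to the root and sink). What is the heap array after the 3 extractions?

[14, 28, 21, 30, 41, 50, 25, 44, 49]

extract-min #1 returns 5:
  remove root 5; move last element 50 to root → [50, 11, 10, 28, 14, 21, 25, 30, 49, 41, 44]
  50 vs smaller child 10 at index 2, swap → [10, 11, 50, 28, 14, 21, 25, 30, 49, 41, 44]
  50 vs smaller child 21 at index 5, swap → [10, 11, 21, 28, 14, 50, 25, 30, 49, 41, 44]
extract-min #2 returns 10:
  remove root 10; move last element 44 to root → [44, 11, 21, 28, 14, 50, 25, 30, 49, 41]
  44 vs smaller child 11 at index 1, swap → [11, 44, 21, 28, 14, 50, 25, 30, 49, 41]
  44 vs smaller child 14 at index 4, swap → [11, 14, 21, 28, 44, 50, 25, 30, 49, 41]
  44 vs only child 41 at index 9, swap → [11, 14, 21, 28, 41, 50, 25, 30, 49, 44]
extract-min #3 returns 11:
  remove root 11; move last element 44 to root → [44, 14, 21, 28, 41, 50, 25, 30, 49]
  44 vs smaller child 14 at index 1, swap → [14, 44, 21, 28, 41, 50, 25, 30, 49]
  44 vs smaller child 28 at index 3, swap → [14, 28, 21, 44, 41, 50, 25, 30, 49]
  44 vs smaller child 30 at index 7, swap → [14, 28, 21, 30, 41, 50, 25, 44, 49]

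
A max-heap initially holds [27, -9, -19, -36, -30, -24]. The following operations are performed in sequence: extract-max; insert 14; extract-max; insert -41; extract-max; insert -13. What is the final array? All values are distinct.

[-13, -24, -19, -36, -30, -41]

extract-max → returns 27:
  remove root 27; move last element -24 to root → [-24, -9, -19, -36, -30]
  -24 vs larger child -9 at index 1, swap → [-9, -24, -19, -36, -30]
insert 14:
  append 14 at index 5 → [-9, -24, -19, -36, -30, 14]
  14 > parent -19 at index 2, swap → [-9, -24, 14, -36, -30, -19]
  14 > parent -9 at index 0, swap → [14, -24, -9, -36, -30, -19]
extract-max → returns 14:
  remove root 14; move last element -19 to root → [-19, -24, -9, -36, -30]
  -19 vs larger child -9 at index 2, swap → [-9, -24, -19, -36, -30]
insert -41:
  append -41 at index 5 → [-9, -24, -19, -36, -30, -41] (no swap needed)
extract-max → returns -9:
  remove root -9; move last element -41 to root → [-41, -24, -19, -36, -30]
  -41 vs larger child -19 at index 2, swap → [-19, -24, -41, -36, -30]
insert -13:
  append -13 at index 5 → [-19, -24, -41, -36, -30, -13]
  -13 > parent -41 at index 2, swap → [-19, -24, -13, -36, -30, -41]
  -13 > parent -19 at index 0, swap → [-13, -24, -19, -36, -30, -41]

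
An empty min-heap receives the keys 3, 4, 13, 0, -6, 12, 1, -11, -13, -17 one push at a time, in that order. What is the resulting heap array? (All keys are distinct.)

[-17, -13, 1, -6, -11, 13, 12, 4, 0, 3]

Insert 3:
  append 3 at index 0 → [3] (no swap needed)
Insert 4:
  append 4 at index 1 → [3, 4] (no swap needed)
Insert 13:
  append 13 at index 2 → [3, 4, 13] (no swap needed)
Insert 0:
  append 0 at index 3 → [3, 4, 13, 0]
  0 < parent 4 at index 1, swap → [3, 0, 13, 4]
  0 < parent 3 at index 0, swap → [0, 3, 13, 4]
Insert -6:
  append -6 at index 4 → [0, 3, 13, 4, -6]
  -6 < parent 3 at index 1, swap → [0, -6, 13, 4, 3]
  -6 < parent 0 at index 0, swap → [-6, 0, 13, 4, 3]
Insert 12:
  append 12 at index 5 → [-6, 0, 13, 4, 3, 12]
  12 < parent 13 at index 2, swap → [-6, 0, 12, 4, 3, 13]
Insert 1:
  append 1 at index 6 → [-6, 0, 12, 4, 3, 13, 1]
  1 < parent 12 at index 2, swap → [-6, 0, 1, 4, 3, 13, 12]
Insert -11:
  append -11 at index 7 → [-6, 0, 1, 4, 3, 13, 12, -11]
  -11 < parent 4 at index 3, swap → [-6, 0, 1, -11, 3, 13, 12, 4]
  -11 < parent 0 at index 1, swap → [-6, -11, 1, 0, 3, 13, 12, 4]
  -11 < parent -6 at index 0, swap → [-11, -6, 1, 0, 3, 13, 12, 4]
Insert -13:
  append -13 at index 8 → [-11, -6, 1, 0, 3, 13, 12, 4, -13]
  -13 < parent 0 at index 3, swap → [-11, -6, 1, -13, 3, 13, 12, 4, 0]
  -13 < parent -6 at index 1, swap → [-11, -13, 1, -6, 3, 13, 12, 4, 0]
  -13 < parent -11 at index 0, swap → [-13, -11, 1, -6, 3, 13, 12, 4, 0]
Insert -17:
  append -17 at index 9 → [-13, -11, 1, -6, 3, 13, 12, 4, 0, -17]
  -17 < parent 3 at index 4, swap → [-13, -11, 1, -6, -17, 13, 12, 4, 0, 3]
  -17 < parent -11 at index 1, swap → [-13, -17, 1, -6, -11, 13, 12, 4, 0, 3]
  -17 < parent -13 at index 0, swap → [-17, -13, 1, -6, -11, 13, 12, 4, 0, 3]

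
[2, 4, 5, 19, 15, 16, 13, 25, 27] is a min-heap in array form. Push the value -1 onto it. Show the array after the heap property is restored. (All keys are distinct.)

[-1, 2, 5, 19, 4, 16, 13, 25, 27, 15]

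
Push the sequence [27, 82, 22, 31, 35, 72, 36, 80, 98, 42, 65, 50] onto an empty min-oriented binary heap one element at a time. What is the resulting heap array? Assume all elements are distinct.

[22, 31, 27, 80, 35, 50, 36, 82, 98, 42, 65, 72]

Insert 27:
  append 27 at index 0 → [27] (no swap needed)
Insert 82:
  append 82 at index 1 → [27, 82] (no swap needed)
Insert 22:
  append 22 at index 2 → [27, 82, 22]
  22 < parent 27 at index 0, swap → [22, 82, 27]
Insert 31:
  append 31 at index 3 → [22, 82, 27, 31]
  31 < parent 82 at index 1, swap → [22, 31, 27, 82]
Insert 35:
  append 35 at index 4 → [22, 31, 27, 82, 35] (no swap needed)
Insert 72:
  append 72 at index 5 → [22, 31, 27, 82, 35, 72] (no swap needed)
Insert 36:
  append 36 at index 6 → [22, 31, 27, 82, 35, 72, 36] (no swap needed)
Insert 80:
  append 80 at index 7 → [22, 31, 27, 82, 35, 72, 36, 80]
  80 < parent 82 at index 3, swap → [22, 31, 27, 80, 35, 72, 36, 82]
Insert 98:
  append 98 at index 8 → [22, 31, 27, 80, 35, 72, 36, 82, 98] (no swap needed)
Insert 42:
  append 42 at index 9 → [22, 31, 27, 80, 35, 72, 36, 82, 98, 42] (no swap needed)
Insert 65:
  append 65 at index 10 → [22, 31, 27, 80, 35, 72, 36, 82, 98, 42, 65] (no swap needed)
Insert 50:
  append 50 at index 11 → [22, 31, 27, 80, 35, 72, 36, 82, 98, 42, 65, 50]
  50 < parent 72 at index 5, swap → [22, 31, 27, 80, 35, 50, 36, 82, 98, 42, 65, 72]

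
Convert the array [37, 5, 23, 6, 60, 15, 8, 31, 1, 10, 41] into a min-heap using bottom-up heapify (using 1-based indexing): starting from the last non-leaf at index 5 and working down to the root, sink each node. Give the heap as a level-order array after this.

sift down from index 5:
  60 vs smaller child 10 at index 10, swap → [37, 5, 23, 6, 10, 15, 8, 31, 1, 60, 41]
sift down from index 4:
  6 vs smaller child 1 at index 9, swap → [37, 5, 23, 1, 10, 15, 8, 31, 6, 60, 41]
sift down from index 3:
  23 vs smaller child 8 at index 7, swap → [37, 5, 8, 1, 10, 15, 23, 31, 6, 60, 41]
sift down from index 2:
  5 vs smaller child 1 at index 4, swap → [37, 1, 8, 5, 10, 15, 23, 31, 6, 60, 41]
sift down from index 1:
  37 vs smaller child 1 at index 2, swap → [1, 37, 8, 5, 10, 15, 23, 31, 6, 60, 41]
  37 vs smaller child 5 at index 4, swap → [1, 5, 8, 37, 10, 15, 23, 31, 6, 60, 41]
  37 vs smaller child 6 at index 9, swap → [1, 5, 8, 6, 10, 15, 23, 31, 37, 60, 41]

[1, 5, 8, 6, 10, 15, 23, 31, 37, 60, 41]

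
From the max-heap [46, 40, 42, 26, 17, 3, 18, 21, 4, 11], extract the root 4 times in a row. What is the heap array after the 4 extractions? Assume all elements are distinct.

[21, 17, 18, 4, 11, 3]

extract-max #1 returns 46:
  remove root 46; move last element 11 to root → [11, 40, 42, 26, 17, 3, 18, 21, 4]
  11 vs larger child 42 at index 2, swap → [42, 40, 11, 26, 17, 3, 18, 21, 4]
  11 vs larger child 18 at index 6, swap → [42, 40, 18, 26, 17, 3, 11, 21, 4]
extract-max #2 returns 42:
  remove root 42; move last element 4 to root → [4, 40, 18, 26, 17, 3, 11, 21]
  4 vs larger child 40 at index 1, swap → [40, 4, 18, 26, 17, 3, 11, 21]
  4 vs larger child 26 at index 3, swap → [40, 26, 18, 4, 17, 3, 11, 21]
  4 vs only child 21 at index 7, swap → [40, 26, 18, 21, 17, 3, 11, 4]
extract-max #3 returns 40:
  remove root 40; move last element 4 to root → [4, 26, 18, 21, 17, 3, 11]
  4 vs larger child 26 at index 1, swap → [26, 4, 18, 21, 17, 3, 11]
  4 vs larger child 21 at index 3, swap → [26, 21, 18, 4, 17, 3, 11]
extract-max #4 returns 26:
  remove root 26; move last element 11 to root → [11, 21, 18, 4, 17, 3]
  11 vs larger child 21 at index 1, swap → [21, 11, 18, 4, 17, 3]
  11 vs larger child 17 at index 4, swap → [21, 17, 18, 4, 11, 3]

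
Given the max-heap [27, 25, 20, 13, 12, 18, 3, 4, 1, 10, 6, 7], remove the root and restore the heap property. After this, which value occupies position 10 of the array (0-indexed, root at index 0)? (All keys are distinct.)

6

remove root 27; move last element 7 to root → [7, 25, 20, 13, 12, 18, 3, 4, 1, 10, 6]
7 vs larger child 25 at index 1, swap → [25, 7, 20, 13, 12, 18, 3, 4, 1, 10, 6]
7 vs larger child 13 at index 3, swap → [25, 13, 20, 7, 12, 18, 3, 4, 1, 10, 6]
resulting array: [25, 13, 20, 7, 12, 18, 3, 4, 1, 10, 6]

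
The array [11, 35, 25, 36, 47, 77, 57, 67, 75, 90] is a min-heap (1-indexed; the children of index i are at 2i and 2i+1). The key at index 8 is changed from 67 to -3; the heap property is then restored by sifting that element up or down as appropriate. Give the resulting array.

[-3, 11, 25, 35, 47, 77, 57, 36, 75, 90]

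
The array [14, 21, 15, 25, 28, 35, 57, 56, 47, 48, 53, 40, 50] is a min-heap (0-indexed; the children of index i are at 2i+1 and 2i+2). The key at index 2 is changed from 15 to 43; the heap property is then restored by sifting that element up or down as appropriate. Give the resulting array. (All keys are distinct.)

set index 2 from 15 to 43 → [14, 21, 43, 25, 28, 35, 57, 56, 47, 48, 53, 40, 50]
43 vs smaller child 35 at index 5, swap → [14, 21, 35, 25, 28, 43, 57, 56, 47, 48, 53, 40, 50]
43 vs smaller child 40 at index 11, swap → [14, 21, 35, 25, 28, 40, 57, 56, 47, 48, 53, 43, 50]

[14, 21, 35, 25, 28, 40, 57, 56, 47, 48, 53, 43, 50]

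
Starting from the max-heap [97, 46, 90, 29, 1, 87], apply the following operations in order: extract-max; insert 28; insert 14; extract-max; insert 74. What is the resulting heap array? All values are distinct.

extract-max → returns 97:
  remove root 97; move last element 87 to root → [87, 46, 90, 29, 1]
  87 vs larger child 90 at index 2, swap → [90, 46, 87, 29, 1]
insert 28:
  append 28 at index 5 → [90, 46, 87, 29, 1, 28] (no swap needed)
insert 14:
  append 14 at index 6 → [90, 46, 87, 29, 1, 28, 14] (no swap needed)
extract-max → returns 90:
  remove root 90; move last element 14 to root → [14, 46, 87, 29, 1, 28]
  14 vs larger child 87 at index 2, swap → [87, 46, 14, 29, 1, 28]
  14 vs only child 28 at index 5, swap → [87, 46, 28, 29, 1, 14]
insert 74:
  append 74 at index 6 → [87, 46, 28, 29, 1, 14, 74]
  74 > parent 28 at index 2, swap → [87, 46, 74, 29, 1, 14, 28]

[87, 46, 74, 29, 1, 14, 28]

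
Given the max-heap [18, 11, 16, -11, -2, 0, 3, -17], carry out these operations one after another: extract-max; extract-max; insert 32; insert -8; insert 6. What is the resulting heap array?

extract-max → returns 18:
  remove root 18; move last element -17 to root → [-17, 11, 16, -11, -2, 0, 3]
  -17 vs larger child 16 at index 2, swap → [16, 11, -17, -11, -2, 0, 3]
  -17 vs larger child 3 at index 6, swap → [16, 11, 3, -11, -2, 0, -17]
extract-max → returns 16:
  remove root 16; move last element -17 to root → [-17, 11, 3, -11, -2, 0]
  -17 vs larger child 11 at index 1, swap → [11, -17, 3, -11, -2, 0]
  -17 vs larger child -2 at index 4, swap → [11, -2, 3, -11, -17, 0]
insert 32:
  append 32 at index 6 → [11, -2, 3, -11, -17, 0, 32]
  32 > parent 3 at index 2, swap → [11, -2, 32, -11, -17, 0, 3]
  32 > parent 11 at index 0, swap → [32, -2, 11, -11, -17, 0, 3]
insert -8:
  append -8 at index 7 → [32, -2, 11, -11, -17, 0, 3, -8]
  -8 > parent -11 at index 3, swap → [32, -2, 11, -8, -17, 0, 3, -11]
insert 6:
  append 6 at index 8 → [32, -2, 11, -8, -17, 0, 3, -11, 6]
  6 > parent -8 at index 3, swap → [32, -2, 11, 6, -17, 0, 3, -11, -8]
  6 > parent -2 at index 1, swap → [32, 6, 11, -2, -17, 0, 3, -11, -8]

[32, 6, 11, -2, -17, 0, 3, -11, -8]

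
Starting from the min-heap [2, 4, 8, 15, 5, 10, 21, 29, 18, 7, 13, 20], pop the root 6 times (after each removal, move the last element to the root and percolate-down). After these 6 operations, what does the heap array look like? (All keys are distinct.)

[13, 15, 18, 21, 20, 29]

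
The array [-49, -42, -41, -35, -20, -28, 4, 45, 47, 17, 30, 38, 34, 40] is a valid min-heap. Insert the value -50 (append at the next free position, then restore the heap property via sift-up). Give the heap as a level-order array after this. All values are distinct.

append -50 at index 14 → [-49, -42, -41, -35, -20, -28, 4, 45, 47, 17, 30, 38, 34, 40, -50]
-50 < parent 4 at index 6, swap → [-49, -42, -41, -35, -20, -28, -50, 45, 47, 17, 30, 38, 34, 40, 4]
-50 < parent -41 at index 2, swap → [-49, -42, -50, -35, -20, -28, -41, 45, 47, 17, 30, 38, 34, 40, 4]
-50 < parent -49 at index 0, swap → [-50, -42, -49, -35, -20, -28, -41, 45, 47, 17, 30, 38, 34, 40, 4]

[-50, -42, -49, -35, -20, -28, -41, 45, 47, 17, 30, 38, 34, 40, 4]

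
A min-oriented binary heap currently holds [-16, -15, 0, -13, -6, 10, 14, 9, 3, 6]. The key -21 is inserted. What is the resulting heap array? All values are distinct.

append -21 at index 10 → [-16, -15, 0, -13, -6, 10, 14, 9, 3, 6, -21]
-21 < parent -6 at index 4, swap → [-16, -15, 0, -13, -21, 10, 14, 9, 3, 6, -6]
-21 < parent -15 at index 1, swap → [-16, -21, 0, -13, -15, 10, 14, 9, 3, 6, -6]
-21 < parent -16 at index 0, swap → [-21, -16, 0, -13, -15, 10, 14, 9, 3, 6, -6]

[-21, -16, 0, -13, -15, 10, 14, 9, 3, 6, -6]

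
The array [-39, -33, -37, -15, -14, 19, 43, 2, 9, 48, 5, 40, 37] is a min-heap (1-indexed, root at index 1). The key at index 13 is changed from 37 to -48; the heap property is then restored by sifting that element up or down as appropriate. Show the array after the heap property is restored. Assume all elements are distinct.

[-48, -33, -39, -15, -14, -37, 43, 2, 9, 48, 5, 40, 19]

set index 13 from 37 to -48 → [-39, -33, -37, -15, -14, 19, 43, 2, 9, 48, 5, 40, -48]
-48 < parent 19 at index 6, swap → [-39, -33, -37, -15, -14, -48, 43, 2, 9, 48, 5, 40, 19]
-48 < parent -37 at index 3, swap → [-39, -33, -48, -15, -14, -37, 43, 2, 9, 48, 5, 40, 19]
-48 < parent -39 at index 1, swap → [-48, -33, -39, -15, -14, -37, 43, 2, 9, 48, 5, 40, 19]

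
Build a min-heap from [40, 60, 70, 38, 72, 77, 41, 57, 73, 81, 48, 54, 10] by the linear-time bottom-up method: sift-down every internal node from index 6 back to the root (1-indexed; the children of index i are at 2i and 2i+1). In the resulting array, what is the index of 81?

10

sift down from index 6:
  77 vs smaller child 10 at index 13, swap → [40, 60, 70, 38, 72, 10, 41, 57, 73, 81, 48, 54, 77]
sift down from index 5:
  72 vs smaller child 48 at index 11, swap → [40, 60, 70, 38, 48, 10, 41, 57, 73, 81, 72, 54, 77]
sift down from index 4: already satisfies heap property
sift down from index 3:
  70 vs smaller child 10 at index 6, swap → [40, 60, 10, 38, 48, 70, 41, 57, 73, 81, 72, 54, 77]
  70 vs smaller child 54 at index 12, swap → [40, 60, 10, 38, 48, 54, 41, 57, 73, 81, 72, 70, 77]
sift down from index 2:
  60 vs smaller child 38 at index 4, swap → [40, 38, 10, 60, 48, 54, 41, 57, 73, 81, 72, 70, 77]
  60 vs smaller child 57 at index 8, swap → [40, 38, 10, 57, 48, 54, 41, 60, 73, 81, 72, 70, 77]
sift down from index 1:
  40 vs smaller child 10 at index 3, swap → [10, 38, 40, 57, 48, 54, 41, 60, 73, 81, 72, 70, 77]
resulting array: [10, 38, 40, 57, 48, 54, 41, 60, 73, 81, 72, 70, 77]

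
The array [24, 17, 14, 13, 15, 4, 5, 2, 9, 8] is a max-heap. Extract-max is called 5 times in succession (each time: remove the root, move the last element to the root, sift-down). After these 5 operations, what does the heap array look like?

extract-max #1 returns 24:
  remove root 24; move last element 8 to root → [8, 17, 14, 13, 15, 4, 5, 2, 9]
  8 vs larger child 17 at index 1, swap → [17, 8, 14, 13, 15, 4, 5, 2, 9]
  8 vs larger child 15 at index 4, swap → [17, 15, 14, 13, 8, 4, 5, 2, 9]
extract-max #2 returns 17:
  remove root 17; move last element 9 to root → [9, 15, 14, 13, 8, 4, 5, 2]
  9 vs larger child 15 at index 1, swap → [15, 9, 14, 13, 8, 4, 5, 2]
  9 vs larger child 13 at index 3, swap → [15, 13, 14, 9, 8, 4, 5, 2]
extract-max #3 returns 15:
  remove root 15; move last element 2 to root → [2, 13, 14, 9, 8, 4, 5]
  2 vs larger child 14 at index 2, swap → [14, 13, 2, 9, 8, 4, 5]
  2 vs larger child 5 at index 6, swap → [14, 13, 5, 9, 8, 4, 2]
extract-max #4 returns 14:
  remove root 14; move last element 2 to root → [2, 13, 5, 9, 8, 4]
  2 vs larger child 13 at index 1, swap → [13, 2, 5, 9, 8, 4]
  2 vs larger child 9 at index 3, swap → [13, 9, 5, 2, 8, 4]
extract-max #5 returns 13:
  remove root 13; move last element 4 to root → [4, 9, 5, 2, 8]
  4 vs larger child 9 at index 1, swap → [9, 4, 5, 2, 8]
  4 vs larger child 8 at index 4, swap → [9, 8, 5, 2, 4]

[9, 8, 5, 2, 4]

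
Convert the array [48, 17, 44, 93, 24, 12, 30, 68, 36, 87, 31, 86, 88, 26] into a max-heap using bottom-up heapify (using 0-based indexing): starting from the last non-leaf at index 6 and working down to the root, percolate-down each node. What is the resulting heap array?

sift down from index 6: already satisfies heap property
sift down from index 5:
  12 vs larger child 88 at index 12, swap → [48, 17, 44, 93, 24, 88, 30, 68, 36, 87, 31, 86, 12, 26]
sift down from index 4:
  24 vs larger child 87 at index 9, swap → [48, 17, 44, 93, 87, 88, 30, 68, 36, 24, 31, 86, 12, 26]
sift down from index 3: already satisfies heap property
sift down from index 2:
  44 vs larger child 88 at index 5, swap → [48, 17, 88, 93, 87, 44, 30, 68, 36, 24, 31, 86, 12, 26]
  44 vs larger child 86 at index 11, swap → [48, 17, 88, 93, 87, 86, 30, 68, 36, 24, 31, 44, 12, 26]
sift down from index 1:
  17 vs larger child 93 at index 3, swap → [48, 93, 88, 17, 87, 86, 30, 68, 36, 24, 31, 44, 12, 26]
  17 vs larger child 68 at index 7, swap → [48, 93, 88, 68, 87, 86, 30, 17, 36, 24, 31, 44, 12, 26]
sift down from index 0:
  48 vs larger child 93 at index 1, swap → [93, 48, 88, 68, 87, 86, 30, 17, 36, 24, 31, 44, 12, 26]
  48 vs larger child 87 at index 4, swap → [93, 87, 88, 68, 48, 86, 30, 17, 36, 24, 31, 44, 12, 26]

[93, 87, 88, 68, 48, 86, 30, 17, 36, 24, 31, 44, 12, 26]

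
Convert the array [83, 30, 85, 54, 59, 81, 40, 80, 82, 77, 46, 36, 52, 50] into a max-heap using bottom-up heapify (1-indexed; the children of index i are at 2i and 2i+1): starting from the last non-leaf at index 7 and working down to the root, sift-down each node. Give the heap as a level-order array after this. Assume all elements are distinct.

[85, 82, 83, 80, 77, 81, 50, 30, 54, 59, 46, 36, 52, 40]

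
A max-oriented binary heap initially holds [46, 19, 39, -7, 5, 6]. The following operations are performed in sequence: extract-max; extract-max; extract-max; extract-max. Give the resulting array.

extract-max → returns 46:
  remove root 46; move last element 6 to root → [6, 19, 39, -7, 5]
  6 vs larger child 39 at index 2, swap → [39, 19, 6, -7, 5]
extract-max → returns 39:
  remove root 39; move last element 5 to root → [5, 19, 6, -7]
  5 vs larger child 19 at index 1, swap → [19, 5, 6, -7]
extract-max → returns 19:
  remove root 19; move last element -7 to root → [-7, 5, 6]
  -7 vs larger child 6 at index 2, swap → [6, 5, -7]
extract-max → returns 6:
  remove root 6; move last element -7 to root → [-7, 5]
  -7 vs only child 5 at index 1, swap → [5, -7]

[5, -7]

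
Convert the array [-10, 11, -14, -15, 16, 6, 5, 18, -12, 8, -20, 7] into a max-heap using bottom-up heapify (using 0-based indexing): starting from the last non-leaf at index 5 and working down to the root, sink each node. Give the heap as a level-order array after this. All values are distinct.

sift down from index 5:
  6 vs only child 7 at index 11, swap → [-10, 11, -14, -15, 16, 7, 5, 18, -12, 8, -20, 6]
sift down from index 4: already satisfies heap property
sift down from index 3:
  -15 vs larger child 18 at index 7, swap → [-10, 11, -14, 18, 16, 7, 5, -15, -12, 8, -20, 6]
sift down from index 2:
  -14 vs larger child 7 at index 5, swap → [-10, 11, 7, 18, 16, -14, 5, -15, -12, 8, -20, 6]
  -14 vs only child 6 at index 11, swap → [-10, 11, 7, 18, 16, 6, 5, -15, -12, 8, -20, -14]
sift down from index 1:
  11 vs larger child 18 at index 3, swap → [-10, 18, 7, 11, 16, 6, 5, -15, -12, 8, -20, -14]
sift down from index 0:
  -10 vs larger child 18 at index 1, swap → [18, -10, 7, 11, 16, 6, 5, -15, -12, 8, -20, -14]
  -10 vs larger child 16 at index 4, swap → [18, 16, 7, 11, -10, 6, 5, -15, -12, 8, -20, -14]
  -10 vs larger child 8 at index 9, swap → [18, 16, 7, 11, 8, 6, 5, -15, -12, -10, -20, -14]

[18, 16, 7, 11, 8, 6, 5, -15, -12, -10, -20, -14]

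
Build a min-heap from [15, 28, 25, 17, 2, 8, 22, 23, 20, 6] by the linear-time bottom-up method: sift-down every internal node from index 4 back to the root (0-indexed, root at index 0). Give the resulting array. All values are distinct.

[2, 6, 8, 17, 15, 25, 22, 23, 20, 28]

sift down from index 4: already satisfies heap property
sift down from index 3: already satisfies heap property
sift down from index 2:
  25 vs smaller child 8 at index 5, swap → [15, 28, 8, 17, 2, 25, 22, 23, 20, 6]
sift down from index 1:
  28 vs smaller child 2 at index 4, swap → [15, 2, 8, 17, 28, 25, 22, 23, 20, 6]
  28 vs only child 6 at index 9, swap → [15, 2, 8, 17, 6, 25, 22, 23, 20, 28]
sift down from index 0:
  15 vs smaller child 2 at index 1, swap → [2, 15, 8, 17, 6, 25, 22, 23, 20, 28]
  15 vs smaller child 6 at index 4, swap → [2, 6, 8, 17, 15, 25, 22, 23, 20, 28]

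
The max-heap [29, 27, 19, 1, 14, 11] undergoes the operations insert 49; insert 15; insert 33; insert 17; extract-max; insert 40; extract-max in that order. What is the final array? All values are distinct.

insert 49:
  append 49 at index 6 → [29, 27, 19, 1, 14, 11, 49]
  49 > parent 19 at index 2, swap → [29, 27, 49, 1, 14, 11, 19]
  49 > parent 29 at index 0, swap → [49, 27, 29, 1, 14, 11, 19]
insert 15:
  append 15 at index 7 → [49, 27, 29, 1, 14, 11, 19, 15]
  15 > parent 1 at index 3, swap → [49, 27, 29, 15, 14, 11, 19, 1]
insert 33:
  append 33 at index 8 → [49, 27, 29, 15, 14, 11, 19, 1, 33]
  33 > parent 15 at index 3, swap → [49, 27, 29, 33, 14, 11, 19, 1, 15]
  33 > parent 27 at index 1, swap → [49, 33, 29, 27, 14, 11, 19, 1, 15]
insert 17:
  append 17 at index 9 → [49, 33, 29, 27, 14, 11, 19, 1, 15, 17]
  17 > parent 14 at index 4, swap → [49, 33, 29, 27, 17, 11, 19, 1, 15, 14]
extract-max → returns 49:
  remove root 49; move last element 14 to root → [14, 33, 29, 27, 17, 11, 19, 1, 15]
  14 vs larger child 33 at index 1, swap → [33, 14, 29, 27, 17, 11, 19, 1, 15]
  14 vs larger child 27 at index 3, swap → [33, 27, 29, 14, 17, 11, 19, 1, 15]
  14 vs larger child 15 at index 8, swap → [33, 27, 29, 15, 17, 11, 19, 1, 14]
insert 40:
  append 40 at index 9 → [33, 27, 29, 15, 17, 11, 19, 1, 14, 40]
  40 > parent 17 at index 4, swap → [33, 27, 29, 15, 40, 11, 19, 1, 14, 17]
  40 > parent 27 at index 1, swap → [33, 40, 29, 15, 27, 11, 19, 1, 14, 17]
  40 > parent 33 at index 0, swap → [40, 33, 29, 15, 27, 11, 19, 1, 14, 17]
extract-max → returns 40:
  remove root 40; move last element 17 to root → [17, 33, 29, 15, 27, 11, 19, 1, 14]
  17 vs larger child 33 at index 1, swap → [33, 17, 29, 15, 27, 11, 19, 1, 14]
  17 vs larger child 27 at index 4, swap → [33, 27, 29, 15, 17, 11, 19, 1, 14]

[33, 27, 29, 15, 17, 11, 19, 1, 14]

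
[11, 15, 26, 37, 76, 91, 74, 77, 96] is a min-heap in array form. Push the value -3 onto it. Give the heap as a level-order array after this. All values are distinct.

[-3, 11, 26, 37, 15, 91, 74, 77, 96, 76]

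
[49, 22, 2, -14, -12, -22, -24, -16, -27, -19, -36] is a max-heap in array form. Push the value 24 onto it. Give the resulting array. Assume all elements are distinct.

[49, 22, 24, -14, -12, 2, -24, -16, -27, -19, -36, -22]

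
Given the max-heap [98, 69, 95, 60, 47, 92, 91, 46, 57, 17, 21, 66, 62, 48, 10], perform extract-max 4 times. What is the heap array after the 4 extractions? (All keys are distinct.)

[69, 60, 66, 57, 47, 62, 48, 46, 10, 17, 21]

extract-max #1 returns 98:
  remove root 98; move last element 10 to root → [10, 69, 95, 60, 47, 92, 91, 46, 57, 17, 21, 66, 62, 48]
  10 vs larger child 95 at index 2, swap → [95, 69, 10, 60, 47, 92, 91, 46, 57, 17, 21, 66, 62, 48]
  10 vs larger child 92 at index 5, swap → [95, 69, 92, 60, 47, 10, 91, 46, 57, 17, 21, 66, 62, 48]
  10 vs larger child 66 at index 11, swap → [95, 69, 92, 60, 47, 66, 91, 46, 57, 17, 21, 10, 62, 48]
extract-max #2 returns 95:
  remove root 95; move last element 48 to root → [48, 69, 92, 60, 47, 66, 91, 46, 57, 17, 21, 10, 62]
  48 vs larger child 92 at index 2, swap → [92, 69, 48, 60, 47, 66, 91, 46, 57, 17, 21, 10, 62]
  48 vs larger child 91 at index 6, swap → [92, 69, 91, 60, 47, 66, 48, 46, 57, 17, 21, 10, 62]
extract-max #3 returns 92:
  remove root 92; move last element 62 to root → [62, 69, 91, 60, 47, 66, 48, 46, 57, 17, 21, 10]
  62 vs larger child 91 at index 2, swap → [91, 69, 62, 60, 47, 66, 48, 46, 57, 17, 21, 10]
  62 vs larger child 66 at index 5, swap → [91, 69, 66, 60, 47, 62, 48, 46, 57, 17, 21, 10]
extract-max #4 returns 91:
  remove root 91; move last element 10 to root → [10, 69, 66, 60, 47, 62, 48, 46, 57, 17, 21]
  10 vs larger child 69 at index 1, swap → [69, 10, 66, 60, 47, 62, 48, 46, 57, 17, 21]
  10 vs larger child 60 at index 3, swap → [69, 60, 66, 10, 47, 62, 48, 46, 57, 17, 21]
  10 vs larger child 57 at index 8, swap → [69, 60, 66, 57, 47, 62, 48, 46, 10, 17, 21]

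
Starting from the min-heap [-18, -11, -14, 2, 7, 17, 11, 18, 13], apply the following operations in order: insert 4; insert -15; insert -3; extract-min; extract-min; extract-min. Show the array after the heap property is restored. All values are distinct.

insert 4:
  append 4 at index 9 → [-18, -11, -14, 2, 7, 17, 11, 18, 13, 4]
  4 < parent 7 at index 4, swap → [-18, -11, -14, 2, 4, 17, 11, 18, 13, 7]
insert -15:
  append -15 at index 10 → [-18, -11, -14, 2, 4, 17, 11, 18, 13, 7, -15]
  -15 < parent 4 at index 4, swap → [-18, -11, -14, 2, -15, 17, 11, 18, 13, 7, 4]
  -15 < parent -11 at index 1, swap → [-18, -15, -14, 2, -11, 17, 11, 18, 13, 7, 4]
insert -3:
  append -3 at index 11 → [-18, -15, -14, 2, -11, 17, 11, 18, 13, 7, 4, -3]
  -3 < parent 17 at index 5, swap → [-18, -15, -14, 2, -11, -3, 11, 18, 13, 7, 4, 17]
extract-min → returns -18:
  remove root -18; move last element 17 to root → [17, -15, -14, 2, -11, -3, 11, 18, 13, 7, 4]
  17 vs smaller child -15 at index 1, swap → [-15, 17, -14, 2, -11, -3, 11, 18, 13, 7, 4]
  17 vs smaller child -11 at index 4, swap → [-15, -11, -14, 2, 17, -3, 11, 18, 13, 7, 4]
  17 vs smaller child 4 at index 10, swap → [-15, -11, -14, 2, 4, -3, 11, 18, 13, 7, 17]
extract-min → returns -15:
  remove root -15; move last element 17 to root → [17, -11, -14, 2, 4, -3, 11, 18, 13, 7]
  17 vs smaller child -14 at index 2, swap → [-14, -11, 17, 2, 4, -3, 11, 18, 13, 7]
  17 vs smaller child -3 at index 5, swap → [-14, -11, -3, 2, 4, 17, 11, 18, 13, 7]
extract-min → returns -14:
  remove root -14; move last element 7 to root → [7, -11, -3, 2, 4, 17, 11, 18, 13]
  7 vs smaller child -11 at index 1, swap → [-11, 7, -3, 2, 4, 17, 11, 18, 13]
  7 vs smaller child 2 at index 3, swap → [-11, 2, -3, 7, 4, 17, 11, 18, 13]

[-11, 2, -3, 7, 4, 17, 11, 18, 13]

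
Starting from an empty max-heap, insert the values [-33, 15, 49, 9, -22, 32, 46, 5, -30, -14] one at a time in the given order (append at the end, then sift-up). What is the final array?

[49, 9, 46, 5, -14, 15, 32, -33, -30, -22]

Insert -33:
  append -33 at index 0 → [-33] (no swap needed)
Insert 15:
  append 15 at index 1 → [-33, 15]
  15 > parent -33 at index 0, swap → [15, -33]
Insert 49:
  append 49 at index 2 → [15, -33, 49]
  49 > parent 15 at index 0, swap → [49, -33, 15]
Insert 9:
  append 9 at index 3 → [49, -33, 15, 9]
  9 > parent -33 at index 1, swap → [49, 9, 15, -33]
Insert -22:
  append -22 at index 4 → [49, 9, 15, -33, -22] (no swap needed)
Insert 32:
  append 32 at index 5 → [49, 9, 15, -33, -22, 32]
  32 > parent 15 at index 2, swap → [49, 9, 32, -33, -22, 15]
Insert 46:
  append 46 at index 6 → [49, 9, 32, -33, -22, 15, 46]
  46 > parent 32 at index 2, swap → [49, 9, 46, -33, -22, 15, 32]
Insert 5:
  append 5 at index 7 → [49, 9, 46, -33, -22, 15, 32, 5]
  5 > parent -33 at index 3, swap → [49, 9, 46, 5, -22, 15, 32, -33]
Insert -30:
  append -30 at index 8 → [49, 9, 46, 5, -22, 15, 32, -33, -30] (no swap needed)
Insert -14:
  append -14 at index 9 → [49, 9, 46, 5, -22, 15, 32, -33, -30, -14]
  -14 > parent -22 at index 4, swap → [49, 9, 46, 5, -14, 15, 32, -33, -30, -22]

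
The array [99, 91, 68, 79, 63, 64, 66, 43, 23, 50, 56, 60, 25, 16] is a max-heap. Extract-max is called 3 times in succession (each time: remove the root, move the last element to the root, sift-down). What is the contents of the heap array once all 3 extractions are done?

[68, 63, 66, 43, 56, 64, 60, 16, 23, 50, 25]

extract-max #1 returns 99:
  remove root 99; move last element 16 to root → [16, 91, 68, 79, 63, 64, 66, 43, 23, 50, 56, 60, 25]
  16 vs larger child 91 at index 1, swap → [91, 16, 68, 79, 63, 64, 66, 43, 23, 50, 56, 60, 25]
  16 vs larger child 79 at index 3, swap → [91, 79, 68, 16, 63, 64, 66, 43, 23, 50, 56, 60, 25]
  16 vs larger child 43 at index 7, swap → [91, 79, 68, 43, 63, 64, 66, 16, 23, 50, 56, 60, 25]
extract-max #2 returns 91:
  remove root 91; move last element 25 to root → [25, 79, 68, 43, 63, 64, 66, 16, 23, 50, 56, 60]
  25 vs larger child 79 at index 1, swap → [79, 25, 68, 43, 63, 64, 66, 16, 23, 50, 56, 60]
  25 vs larger child 63 at index 4, swap → [79, 63, 68, 43, 25, 64, 66, 16, 23, 50, 56, 60]
  25 vs larger child 56 at index 10, swap → [79, 63, 68, 43, 56, 64, 66, 16, 23, 50, 25, 60]
extract-max #3 returns 79:
  remove root 79; move last element 60 to root → [60, 63, 68, 43, 56, 64, 66, 16, 23, 50, 25]
  60 vs larger child 68 at index 2, swap → [68, 63, 60, 43, 56, 64, 66, 16, 23, 50, 25]
  60 vs larger child 66 at index 6, swap → [68, 63, 66, 43, 56, 64, 60, 16, 23, 50, 25]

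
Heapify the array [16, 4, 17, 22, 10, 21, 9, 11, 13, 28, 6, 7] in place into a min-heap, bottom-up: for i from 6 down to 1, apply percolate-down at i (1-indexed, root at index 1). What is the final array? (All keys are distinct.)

sift down from index 6:
  21 vs only child 7 at index 12, swap → [16, 4, 17, 22, 10, 7, 9, 11, 13, 28, 6, 21]
sift down from index 5:
  10 vs smaller child 6 at index 11, swap → [16, 4, 17, 22, 6, 7, 9, 11, 13, 28, 10, 21]
sift down from index 4:
  22 vs smaller child 11 at index 8, swap → [16, 4, 17, 11, 6, 7, 9, 22, 13, 28, 10, 21]
sift down from index 3:
  17 vs smaller child 7 at index 6, swap → [16, 4, 7, 11, 6, 17, 9, 22, 13, 28, 10, 21]
sift down from index 2: already satisfies heap property
sift down from index 1:
  16 vs smaller child 4 at index 2, swap → [4, 16, 7, 11, 6, 17, 9, 22, 13, 28, 10, 21]
  16 vs smaller child 6 at index 5, swap → [4, 6, 7, 11, 16, 17, 9, 22, 13, 28, 10, 21]
  16 vs smaller child 10 at index 11, swap → [4, 6, 7, 11, 10, 17, 9, 22, 13, 28, 16, 21]

[4, 6, 7, 11, 10, 17, 9, 22, 13, 28, 16, 21]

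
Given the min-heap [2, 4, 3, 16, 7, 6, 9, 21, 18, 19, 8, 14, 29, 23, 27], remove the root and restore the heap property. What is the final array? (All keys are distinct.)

[3, 4, 6, 16, 7, 14, 9, 21, 18, 19, 8, 27, 29, 23]

remove root 2; move last element 27 to root → [27, 4, 3, 16, 7, 6, 9, 21, 18, 19, 8, 14, 29, 23]
27 vs smaller child 3 at index 2, swap → [3, 4, 27, 16, 7, 6, 9, 21, 18, 19, 8, 14, 29, 23]
27 vs smaller child 6 at index 5, swap → [3, 4, 6, 16, 7, 27, 9, 21, 18, 19, 8, 14, 29, 23]
27 vs smaller child 14 at index 11, swap → [3, 4, 6, 16, 7, 14, 9, 21, 18, 19, 8, 27, 29, 23]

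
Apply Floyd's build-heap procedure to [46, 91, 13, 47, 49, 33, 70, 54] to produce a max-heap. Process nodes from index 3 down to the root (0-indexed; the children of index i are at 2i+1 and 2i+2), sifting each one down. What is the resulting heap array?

sift down from index 3:
  47 vs only child 54 at index 7, swap → [46, 91, 13, 54, 49, 33, 70, 47]
sift down from index 2:
  13 vs larger child 70 at index 6, swap → [46, 91, 70, 54, 49, 33, 13, 47]
sift down from index 1: already satisfies heap property
sift down from index 0:
  46 vs larger child 91 at index 1, swap → [91, 46, 70, 54, 49, 33, 13, 47]
  46 vs larger child 54 at index 3, swap → [91, 54, 70, 46, 49, 33, 13, 47]
  46 vs only child 47 at index 7, swap → [91, 54, 70, 47, 49, 33, 13, 46]

[91, 54, 70, 47, 49, 33, 13, 46]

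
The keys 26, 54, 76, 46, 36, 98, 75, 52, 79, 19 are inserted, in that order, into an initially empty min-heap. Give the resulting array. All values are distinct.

Insert 26:
  append 26 at index 0 → [26] (no swap needed)
Insert 54:
  append 54 at index 1 → [26, 54] (no swap needed)
Insert 76:
  append 76 at index 2 → [26, 54, 76] (no swap needed)
Insert 46:
  append 46 at index 3 → [26, 54, 76, 46]
  46 < parent 54 at index 1, swap → [26, 46, 76, 54]
Insert 36:
  append 36 at index 4 → [26, 46, 76, 54, 36]
  36 < parent 46 at index 1, swap → [26, 36, 76, 54, 46]
Insert 98:
  append 98 at index 5 → [26, 36, 76, 54, 46, 98] (no swap needed)
Insert 75:
  append 75 at index 6 → [26, 36, 76, 54, 46, 98, 75]
  75 < parent 76 at index 2, swap → [26, 36, 75, 54, 46, 98, 76]
Insert 52:
  append 52 at index 7 → [26, 36, 75, 54, 46, 98, 76, 52]
  52 < parent 54 at index 3, swap → [26, 36, 75, 52, 46, 98, 76, 54]
Insert 79:
  append 79 at index 8 → [26, 36, 75, 52, 46, 98, 76, 54, 79] (no swap needed)
Insert 19:
  append 19 at index 9 → [26, 36, 75, 52, 46, 98, 76, 54, 79, 19]
  19 < parent 46 at index 4, swap → [26, 36, 75, 52, 19, 98, 76, 54, 79, 46]
  19 < parent 36 at index 1, swap → [26, 19, 75, 52, 36, 98, 76, 54, 79, 46]
  19 < parent 26 at index 0, swap → [19, 26, 75, 52, 36, 98, 76, 54, 79, 46]

[19, 26, 75, 52, 36, 98, 76, 54, 79, 46]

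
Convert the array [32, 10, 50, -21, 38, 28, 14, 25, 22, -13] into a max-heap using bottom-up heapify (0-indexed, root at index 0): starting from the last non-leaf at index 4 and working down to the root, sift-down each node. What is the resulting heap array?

[50, 38, 32, 25, 10, 28, 14, -21, 22, -13]

sift down from index 4: already satisfies heap property
sift down from index 3:
  -21 vs larger child 25 at index 7, swap → [32, 10, 50, 25, 38, 28, 14, -21, 22, -13]
sift down from index 2: already satisfies heap property
sift down from index 1:
  10 vs larger child 38 at index 4, swap → [32, 38, 50, 25, 10, 28, 14, -21, 22, -13]
sift down from index 0:
  32 vs larger child 50 at index 2, swap → [50, 38, 32, 25, 10, 28, 14, -21, 22, -13]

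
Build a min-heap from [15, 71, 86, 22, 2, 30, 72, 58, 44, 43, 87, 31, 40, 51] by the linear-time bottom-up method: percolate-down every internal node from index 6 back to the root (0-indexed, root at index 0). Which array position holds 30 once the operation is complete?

sift down from index 6:
  72 vs only child 51 at index 13, swap → [15, 71, 86, 22, 2, 30, 51, 58, 44, 43, 87, 31, 40, 72]
sift down from index 5: already satisfies heap property
sift down from index 4: already satisfies heap property
sift down from index 3: already satisfies heap property
sift down from index 2:
  86 vs smaller child 30 at index 5, swap → [15, 71, 30, 22, 2, 86, 51, 58, 44, 43, 87, 31, 40, 72]
  86 vs smaller child 31 at index 11, swap → [15, 71, 30, 22, 2, 31, 51, 58, 44, 43, 87, 86, 40, 72]
sift down from index 1:
  71 vs smaller child 2 at index 4, swap → [15, 2, 30, 22, 71, 31, 51, 58, 44, 43, 87, 86, 40, 72]
  71 vs smaller child 43 at index 9, swap → [15, 2, 30, 22, 43, 31, 51, 58, 44, 71, 87, 86, 40, 72]
sift down from index 0:
  15 vs smaller child 2 at index 1, swap → [2, 15, 30, 22, 43, 31, 51, 58, 44, 71, 87, 86, 40, 72]
resulting array: [2, 15, 30, 22, 43, 31, 51, 58, 44, 71, 87, 86, 40, 72]

2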